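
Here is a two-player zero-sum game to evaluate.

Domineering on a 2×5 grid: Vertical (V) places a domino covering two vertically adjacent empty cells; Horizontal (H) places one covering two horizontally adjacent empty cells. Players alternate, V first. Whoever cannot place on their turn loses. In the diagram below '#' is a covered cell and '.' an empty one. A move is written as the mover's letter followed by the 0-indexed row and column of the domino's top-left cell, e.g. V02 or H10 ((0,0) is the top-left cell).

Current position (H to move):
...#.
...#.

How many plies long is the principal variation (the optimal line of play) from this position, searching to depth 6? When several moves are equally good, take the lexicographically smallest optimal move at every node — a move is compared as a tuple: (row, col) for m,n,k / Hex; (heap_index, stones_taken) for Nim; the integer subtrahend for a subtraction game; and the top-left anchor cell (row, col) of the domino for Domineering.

PV length from [...#./...#.]: 4 plies

[...#./...#.] H move#1: H00:-1/##.#./...#.*, H01:-1/.###./...#., H10:-1/...#./##.#., H11:-1/...#./.###.
[##.#./...#.] V move#2: V02:+1/####./..##.*, V04:-1/##.##/...##
[####./..##.] H move#3: H10:-1/####./####.*
[####./####.] V move#4: V04:+1/#####/#####*
[#####/#####] end (terminal -1, H#5); searched ...#./...#. to 6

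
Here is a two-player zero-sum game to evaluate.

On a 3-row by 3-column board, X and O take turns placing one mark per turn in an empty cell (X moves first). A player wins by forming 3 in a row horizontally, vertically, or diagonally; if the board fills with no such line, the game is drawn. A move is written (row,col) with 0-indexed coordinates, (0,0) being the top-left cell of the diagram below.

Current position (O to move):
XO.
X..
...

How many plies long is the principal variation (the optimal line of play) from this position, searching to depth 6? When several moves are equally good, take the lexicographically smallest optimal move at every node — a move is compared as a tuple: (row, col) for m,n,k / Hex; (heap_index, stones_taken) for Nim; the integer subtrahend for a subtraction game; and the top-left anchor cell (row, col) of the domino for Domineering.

PV length from [XO./X../...]: 4 plies

[XO./X../...] O move#1: (0,2):-1/XOO/X../...*, (1,1):-1/XO./XO./..., (1,2):-1/XO./X.O/..., (2,0):-1/XO./X../O.., (2,1):-1/XO./X../.O., (2,2):-1/XO./X../..O
[XOO/X../...] X move#2: (1,1):+1/XOO/XX./...*, (1,2):+1/XOO/X.X/..., (2,0):+1/XOO/X../X.., (2,1):+1/XOO/X../.X., (2,2):+1/XOO/X../..X
[XOO/XX./...] O move#3: (1,2):-1/XOO/XXO/...*, (2,0):-1/XOO/XX./O.., (2,1):-1/XOO/XX./.O., (2,2):-1/XOO/XX./..O
[XOO/XXO/...] X move#4: (2,0):+1/XOO/XXO/X..*, (2,1):-1/XOO/XXO/.X., (2,2):+1/XOO/XXO/..X
[XOO/XXO/X..] end (terminal -1, O#5); searched XO./X../... to 6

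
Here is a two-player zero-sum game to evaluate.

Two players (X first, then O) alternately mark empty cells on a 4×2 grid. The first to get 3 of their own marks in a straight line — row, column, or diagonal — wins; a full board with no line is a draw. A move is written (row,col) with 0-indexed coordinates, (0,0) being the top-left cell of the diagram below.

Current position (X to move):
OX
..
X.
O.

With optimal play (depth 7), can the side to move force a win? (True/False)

X winning at [OX/../X./O.]: False

p1 X@[OX/../X./O.]: (1,0)[OX/X./X./O.]+0* (1,1)[OX/.X/X./O.]+0 (2,1)[OX/../XX/O.]+0 (3,1)[OX/../X./OX]+0
p2 O@[OX/X./X./O.]: (1,1)[OX/XO/X./O.]+0* (2,1)[OX/X./XO/O.]+0 (3,1)[OX/X./X./OO]+0
p3 X@[OX/XO/X./O.]: (2,1)[OX/XO/XX/O.]+0* (3,1)[OX/XO/X./OX]+0
p4 O@[OX/XO/XX/O.]: (3,1)[OX/XO/XX/OO]+0*
p5 X@[OX/XO/XX/OO] terminal +0; root [OX/../X./O.] d7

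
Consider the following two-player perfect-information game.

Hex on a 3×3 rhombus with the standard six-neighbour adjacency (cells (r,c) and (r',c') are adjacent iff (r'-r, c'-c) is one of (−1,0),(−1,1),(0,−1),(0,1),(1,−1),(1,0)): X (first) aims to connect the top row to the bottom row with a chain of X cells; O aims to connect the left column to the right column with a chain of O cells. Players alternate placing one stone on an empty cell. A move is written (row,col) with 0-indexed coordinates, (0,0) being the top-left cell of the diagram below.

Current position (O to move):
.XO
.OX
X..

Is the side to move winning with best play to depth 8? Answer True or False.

O winning at [.XO/.OX/X..]: True

ply 1, O at .XO/.OX/X.. | (0,0)=-1→OXO/.OX/X..; (1,0)=+1→.XO/OOX/X..*; (2,1)=-1→.XO/.OX/XO.; (2,2)=-1→.XO/.OX/X.O
ply 2: .XO/OOX/X.. is terminal -1 (X); from .XO/.OX/X.. depth 8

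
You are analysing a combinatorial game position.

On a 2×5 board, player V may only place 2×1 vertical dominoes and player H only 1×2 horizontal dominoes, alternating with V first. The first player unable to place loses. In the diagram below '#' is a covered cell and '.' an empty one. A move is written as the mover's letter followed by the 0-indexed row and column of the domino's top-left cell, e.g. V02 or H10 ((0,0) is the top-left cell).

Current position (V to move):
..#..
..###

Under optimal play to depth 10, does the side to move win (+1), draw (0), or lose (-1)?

value(..#../..###, V) = +1

ply 1, V at ..#../..### | V00=+1→#.#../#.###*; V01=+1→.##../.####
ply 2, H at #.#../#.### | H03=-1→#.###/#.###*
ply 3, V at #.###/#.### | V01=+1→#####/#####*
ply 4: #####/##### is terminal -1 (H); from ..#../..### depth 10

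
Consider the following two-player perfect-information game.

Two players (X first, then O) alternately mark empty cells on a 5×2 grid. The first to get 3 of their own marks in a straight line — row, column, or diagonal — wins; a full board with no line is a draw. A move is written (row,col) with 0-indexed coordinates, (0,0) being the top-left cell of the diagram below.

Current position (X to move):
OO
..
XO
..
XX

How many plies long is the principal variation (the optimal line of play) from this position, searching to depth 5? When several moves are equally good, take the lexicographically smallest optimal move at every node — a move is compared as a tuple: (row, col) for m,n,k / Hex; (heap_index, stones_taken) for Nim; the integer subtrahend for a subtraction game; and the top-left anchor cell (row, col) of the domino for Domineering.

p1 X@[OO/../XO/../XX]: (1,0)[OO/X./XO/../XX]-1 (1,1)[OO/.X/XO/../XX]+0 (3,0)[OO/../XO/X./XX]+1* (3,1)[OO/../XO/.X/XX]-1
p2 O@[OO/../XO/X./XX] terminal -1; root [OO/../XO/../XX] d5

PV length from [OO/../XO/../XX]: 1 ply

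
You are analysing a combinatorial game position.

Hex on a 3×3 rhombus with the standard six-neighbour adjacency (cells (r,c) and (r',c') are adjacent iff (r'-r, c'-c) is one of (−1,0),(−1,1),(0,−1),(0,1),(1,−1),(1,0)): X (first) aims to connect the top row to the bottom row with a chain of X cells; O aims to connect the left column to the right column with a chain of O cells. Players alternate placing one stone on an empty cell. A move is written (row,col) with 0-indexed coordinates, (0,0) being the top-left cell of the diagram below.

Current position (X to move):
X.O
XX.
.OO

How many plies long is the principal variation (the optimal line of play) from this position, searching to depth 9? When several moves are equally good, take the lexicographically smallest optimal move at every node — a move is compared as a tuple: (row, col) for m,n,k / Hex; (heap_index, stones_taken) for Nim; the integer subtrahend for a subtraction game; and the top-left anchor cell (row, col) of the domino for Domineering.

PV length from [X.O/XX./.OO]: 1 ply

[X.O/XX./.OO] X move#1: (0,1):-1/XXO/XX./.OO, (1,2):-1/X.O/XXX/.OO, (2,0):+1/X.O/XX./XOO*
[X.O/XX./XOO] end (terminal -1, O#2); searched X.O/XX./.OO to 9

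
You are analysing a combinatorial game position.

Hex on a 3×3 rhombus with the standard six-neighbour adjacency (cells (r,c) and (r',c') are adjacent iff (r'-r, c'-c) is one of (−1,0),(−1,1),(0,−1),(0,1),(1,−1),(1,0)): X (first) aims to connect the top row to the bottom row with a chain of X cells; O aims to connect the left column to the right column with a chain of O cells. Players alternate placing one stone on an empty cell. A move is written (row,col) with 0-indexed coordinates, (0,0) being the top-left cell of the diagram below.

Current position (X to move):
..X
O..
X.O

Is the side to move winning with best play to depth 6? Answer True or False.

X winning at [..X/O../X.O]: True

[..X/O../X.O] X move#1: (0,0):-1/X.X/O../X.O, (0,1):-1/.XX/O../X.O, (1,1):+1/..X/OX./X.O*, (1,2):+1/..X/O.X/X.O, (2,1):+1/..X/O../XXO
[..X/OX./X.O] end (terminal -1, O#2); searched ..X/O../X.O to 6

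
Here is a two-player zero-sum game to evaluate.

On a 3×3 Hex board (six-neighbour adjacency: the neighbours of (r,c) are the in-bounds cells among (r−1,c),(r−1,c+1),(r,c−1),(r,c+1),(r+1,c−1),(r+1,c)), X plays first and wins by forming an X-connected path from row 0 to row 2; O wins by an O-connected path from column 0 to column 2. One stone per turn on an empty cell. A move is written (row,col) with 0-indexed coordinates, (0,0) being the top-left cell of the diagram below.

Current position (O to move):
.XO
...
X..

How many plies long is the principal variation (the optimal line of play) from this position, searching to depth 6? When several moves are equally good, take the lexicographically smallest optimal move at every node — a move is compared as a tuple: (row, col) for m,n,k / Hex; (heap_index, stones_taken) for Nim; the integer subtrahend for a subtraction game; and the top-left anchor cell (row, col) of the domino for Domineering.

p1 O@[.XO/.../X..]: (0,0)[OXO/.../X..]-1* (1,0)[.XO/O../X..]-1 (1,1)[.XO/.O./X..]-1 (1,2)[.XO/..O/X..]-1 (2,1)[.XO/.../XO.]-1 (2,2)[.XO/.../X.O]-1
p2 X@[OXO/.../X..]: (1,0)[OXO/X../X..]+1* (1,1)[OXO/.X./X..]+1 (1,2)[OXO/..X/X..]+1 (2,1)[OXO/.../XX.]+1 (2,2)[OXO/.../X.X]+1
p3 O@[OXO/X../X..] terminal -1; root [.XO/.../X..] d6

PV length from [.XO/.../X..]: 2 plies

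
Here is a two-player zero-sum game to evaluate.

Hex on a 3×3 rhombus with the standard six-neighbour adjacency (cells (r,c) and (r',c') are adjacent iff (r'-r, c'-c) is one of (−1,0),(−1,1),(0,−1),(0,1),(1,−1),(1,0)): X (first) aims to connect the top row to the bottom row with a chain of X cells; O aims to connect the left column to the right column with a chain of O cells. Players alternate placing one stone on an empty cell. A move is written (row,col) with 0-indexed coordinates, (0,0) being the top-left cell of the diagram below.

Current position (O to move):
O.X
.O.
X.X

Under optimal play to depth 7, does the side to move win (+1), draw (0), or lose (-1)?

[O.X/.O./X.X] O move#1: (0,1):-1/OOX/.O./X.X, (1,0):-1/O.X/OO./X.X, (1,2):+1/O.X/.OO/X.X*, (2,1):-1/O.X/.O./XOX
[O.X/.OO/X.X] X move#2: (0,1):-1/OXX/.OO/X.X*, (1,0):-1/O.X/XOO/X.X, (2,1):-1/O.X/.OO/XXX
[OXX/.OO/X.X] O move#3: (1,0):+1/OXX/OOO/X.X*, (2,1):-1/OXX/.OO/XOX
[OXX/OOO/X.X] end (terminal -1, X#4); searched O.X/.O./X.X to 7

value(O.X/.O./X.X, O) = +1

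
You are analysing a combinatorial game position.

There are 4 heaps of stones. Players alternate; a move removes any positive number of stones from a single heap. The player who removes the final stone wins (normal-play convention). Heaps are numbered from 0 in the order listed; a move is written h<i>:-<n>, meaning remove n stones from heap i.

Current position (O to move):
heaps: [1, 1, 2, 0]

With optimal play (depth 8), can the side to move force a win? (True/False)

O winning at [(1,1,2,0)]: True

p1 O@[(1,1,2,0)]: h0:-1[(0,1,2,0)]-1 h1:-1[(1,0,2,0)]-1 h2:-1[(1,1,1,0)]-1 h2:-2[(1,1,0,0)]+1*
p2 X@[(1,1,0,0)]: h0:-1[(0,1,0,0)]-1* h1:-1[(1,0,0,0)]-1
p3 O@[(0,1,0,0)]: h1:-1[(0,0,0,0)]+1*
p4 X@[(0,0,0,0)] terminal -1; root [(1,1,2,0)] d8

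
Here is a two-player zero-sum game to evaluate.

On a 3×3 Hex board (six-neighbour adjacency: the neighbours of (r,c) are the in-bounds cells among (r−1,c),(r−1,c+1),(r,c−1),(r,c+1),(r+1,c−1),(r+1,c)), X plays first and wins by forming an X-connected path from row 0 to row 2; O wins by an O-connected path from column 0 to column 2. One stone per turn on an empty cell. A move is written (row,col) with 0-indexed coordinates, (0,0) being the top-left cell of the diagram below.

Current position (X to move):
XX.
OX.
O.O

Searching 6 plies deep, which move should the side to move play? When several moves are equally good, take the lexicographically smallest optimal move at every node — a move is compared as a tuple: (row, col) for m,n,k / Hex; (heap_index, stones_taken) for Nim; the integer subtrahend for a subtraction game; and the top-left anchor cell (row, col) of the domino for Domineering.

X's best at [XX./OX./O.O]: (2,1)

[XX./OX./O.O] X move#1: (0,2):-1/XXX/OX./O.O, (1,2):-1/XX./OXX/O.O, (2,1):+1/XX./OX./OXO*
[XX./OX./OXO] end (terminal -1, O#2); searched XX./OX./O.O to 6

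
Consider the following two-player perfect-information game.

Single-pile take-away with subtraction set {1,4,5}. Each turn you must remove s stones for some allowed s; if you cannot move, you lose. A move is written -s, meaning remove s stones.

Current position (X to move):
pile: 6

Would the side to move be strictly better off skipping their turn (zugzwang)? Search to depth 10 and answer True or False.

zugzwang(6, X) = False

[6] X move#1: -1:-1/5, -4:+1/2*, -5:-1/1
[2] O move#2: -1:-1/1*
[1] X move#3: -1:+1/0*
[0] end (terminal -1, O#4); searched 6 to 10
suppose X passes — search the same position with O to move:
pass> [6] O move#1: -1:-1/5, -4:+1/2*, -5:-1/1
pass> [2] X move#2: -1:-1/1*
pass> [1] O move#3: -1:+1/0*
pass> [0] end (terminal -1, X#4); searched 6 to 10
for X: play +1, pass -1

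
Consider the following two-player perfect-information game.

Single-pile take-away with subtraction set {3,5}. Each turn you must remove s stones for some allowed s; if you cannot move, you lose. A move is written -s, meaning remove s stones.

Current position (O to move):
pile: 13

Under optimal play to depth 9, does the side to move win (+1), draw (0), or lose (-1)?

p1 O@[13]: -3[10]+1* -5[8]+1
p2 X@[10]: -3[7]-1* -5[5]-1
p3 O@[7]: -3[4]-1 -5[2]+1*
p4 X@[2] terminal -1; root [13] d9

value(13, O) = +1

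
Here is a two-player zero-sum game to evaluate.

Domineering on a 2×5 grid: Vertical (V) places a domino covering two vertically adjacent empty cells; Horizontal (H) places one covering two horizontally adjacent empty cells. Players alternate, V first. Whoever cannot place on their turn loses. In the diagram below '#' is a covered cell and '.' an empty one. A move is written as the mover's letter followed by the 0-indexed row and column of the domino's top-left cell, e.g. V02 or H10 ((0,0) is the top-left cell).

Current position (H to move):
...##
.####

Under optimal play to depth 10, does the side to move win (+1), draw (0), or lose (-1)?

p1 H@[...##/.####]: H00[##.##/.####]+1* H01[.####/.####]-1
p2 V@[##.##/.####] terminal -1; root [...##/.####] d10

value(...##/.####, H) = +1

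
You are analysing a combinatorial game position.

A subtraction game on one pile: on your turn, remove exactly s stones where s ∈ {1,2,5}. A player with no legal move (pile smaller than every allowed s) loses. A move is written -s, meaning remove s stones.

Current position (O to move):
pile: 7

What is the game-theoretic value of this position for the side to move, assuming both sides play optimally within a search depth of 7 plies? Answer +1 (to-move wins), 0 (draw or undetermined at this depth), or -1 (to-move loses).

ply 1, O at 7 | -1=+1→6*; -2=-1→5; -5=-1→2
ply 2, X at 6 | -1=-1→5*; -2=-1→4; -5=-1→1
ply 3, O at 5 | -1=-1→4; -2=+1→3*; -5=+1→0
ply 4, X at 3 | -1=-1→2*; -2=-1→1
ply 5, O at 2 | -1=-1→1; -2=+1→0*
ply 6: 0 is terminal -1 (X); from 7 depth 7

value(7, O) = +1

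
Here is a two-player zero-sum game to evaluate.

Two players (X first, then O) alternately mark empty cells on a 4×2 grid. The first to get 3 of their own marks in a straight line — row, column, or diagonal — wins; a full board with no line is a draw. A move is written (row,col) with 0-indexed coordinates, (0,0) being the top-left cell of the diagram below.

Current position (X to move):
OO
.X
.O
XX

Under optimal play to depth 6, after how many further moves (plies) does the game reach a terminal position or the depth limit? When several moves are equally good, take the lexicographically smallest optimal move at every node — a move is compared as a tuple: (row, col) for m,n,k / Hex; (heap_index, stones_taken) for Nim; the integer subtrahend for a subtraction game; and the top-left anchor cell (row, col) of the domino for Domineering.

PV length from [OO/.X/.O/XX]: 2 plies

p1 X@[OO/.X/.O/XX]: (1,0)[OO/XX/.O/XX]+0* (2,0)[OO/.X/XO/XX]+0
p2 O@[OO/XX/.O/XX]: (2,0)[OO/XX/OO/XX]+0*
p3 X@[OO/XX/OO/XX] terminal +0; root [OO/.X/.O/XX] d6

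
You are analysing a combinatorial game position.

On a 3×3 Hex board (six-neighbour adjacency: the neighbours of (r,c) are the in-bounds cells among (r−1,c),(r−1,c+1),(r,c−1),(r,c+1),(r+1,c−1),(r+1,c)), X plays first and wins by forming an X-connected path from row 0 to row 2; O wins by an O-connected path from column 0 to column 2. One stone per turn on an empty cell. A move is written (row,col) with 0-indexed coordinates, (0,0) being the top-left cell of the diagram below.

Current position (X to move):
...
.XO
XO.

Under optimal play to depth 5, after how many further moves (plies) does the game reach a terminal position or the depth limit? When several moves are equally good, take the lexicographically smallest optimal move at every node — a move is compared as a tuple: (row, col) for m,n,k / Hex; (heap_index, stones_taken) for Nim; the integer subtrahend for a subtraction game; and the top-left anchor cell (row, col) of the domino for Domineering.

PV length from [.../.XO/XO.]: 3 plies

p1 X@[.../.XO/XO.]: (0,0)[X../.XO/XO.]+1* (0,1)[.X./.XO/XO.]+1 (0,2)[..X/.XO/XO.]+1 (1,0)[.../XXO/XO.]+1 (2,2)[.../.XO/XOX]+1
p2 O@[X../.XO/XO.]: (0,1)[XO./.XO/XO.]-1* (0,2)[X.O/.XO/XO.]-1 (1,0)[X../OXO/XO.]-1 (2,2)[X../.XO/XOO]-1
p3 X@[XO./.XO/XO.]: (0,2)[XOX/.XO/XO.]+1* (1,0)[XO./XXO/XO.]+1 (2,2)[XO./.XO/XOX]+1
p4 O@[XOX/.XO/XO.] terminal -1; root [.../.XO/XO.] d5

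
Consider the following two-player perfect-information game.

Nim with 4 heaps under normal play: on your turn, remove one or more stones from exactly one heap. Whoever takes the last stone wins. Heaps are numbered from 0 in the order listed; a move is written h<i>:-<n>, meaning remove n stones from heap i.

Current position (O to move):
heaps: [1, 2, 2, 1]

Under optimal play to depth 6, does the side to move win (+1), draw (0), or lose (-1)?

p1 O@[(1,2,2,1)]: h0:-1[(0,2,2,1)]-1* h1:-1[(1,1,2,1)]-1 h1:-2[(1,0,2,1)]-1 h2:-1[(1,2,1,1)]-1 h2:-2[(1,2,0,1)]-1 h3:-1[(1,2,2,0)]-1
p2 X@[(0,2,2,1)]: h1:-1[(0,1,2,1)]-1 h1:-2[(0,0,2,1)]-1 h2:-1[(0,2,1,1)]-1 h2:-2[(0,2,0,1)]-1 h3:-1[(0,2,2,0)]+1*
p3 O@[(0,2,2,0)]: h1:-1[(0,1,2,0)]-1* h1:-2[(0,0,2,0)]-1 h2:-1[(0,2,1,0)]-1 h2:-2[(0,2,0,0)]-1
p4 X@[(0,1,2,0)]: h1:-1[(0,0,2,0)]-1 h2:-1[(0,1,1,0)]+1* h2:-2[(0,1,0,0)]-1
p5 O@[(0,1,1,0)]: h1:-1[(0,0,1,0)]-1* h2:-1[(0,1,0,0)]-1
p6 X@[(0,0,1,0)]: h2:-1[(0,0,0,0)]+1*
p7 O@[(0,0,0,0)] terminal -1; root [(1,2,2,1)] d6

value((1,2,2,1), O) = -1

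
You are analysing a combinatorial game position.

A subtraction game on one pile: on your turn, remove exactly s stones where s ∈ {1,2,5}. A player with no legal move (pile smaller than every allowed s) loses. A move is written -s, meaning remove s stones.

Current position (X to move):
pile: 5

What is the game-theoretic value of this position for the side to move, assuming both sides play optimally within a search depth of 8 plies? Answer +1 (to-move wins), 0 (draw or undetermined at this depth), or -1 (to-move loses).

value(5, X) = +1

ply 1, X at 5 | -1=-1→4; -2=+1→3*; -5=+1→0
ply 2, O at 3 | -1=-1→2*; -2=-1→1
ply 3, X at 2 | -1=-1→1; -2=+1→0*
ply 4: 0 is terminal -1 (O); from 5 depth 8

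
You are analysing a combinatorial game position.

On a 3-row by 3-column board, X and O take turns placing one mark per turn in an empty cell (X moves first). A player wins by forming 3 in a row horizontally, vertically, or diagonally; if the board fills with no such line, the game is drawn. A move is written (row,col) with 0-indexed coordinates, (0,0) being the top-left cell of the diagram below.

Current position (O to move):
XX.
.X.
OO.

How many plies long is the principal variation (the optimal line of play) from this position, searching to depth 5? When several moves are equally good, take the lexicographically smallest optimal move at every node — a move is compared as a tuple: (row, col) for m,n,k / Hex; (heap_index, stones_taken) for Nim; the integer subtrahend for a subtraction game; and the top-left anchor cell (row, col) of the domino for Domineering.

p1 O@[XX./.X./OO.]: (0,2)[XXO/.X./OO.]-1 (1,0)[XX./OX./OO.]-1 (1,2)[XX./.XO/OO.]-1 (2,2)[XX./.X./OOO]+1*
p2 X@[XX./.X./OOO] terminal -1; root [XX./.X./OO.] d5

PV length from [XX./.X./OO.]: 1 ply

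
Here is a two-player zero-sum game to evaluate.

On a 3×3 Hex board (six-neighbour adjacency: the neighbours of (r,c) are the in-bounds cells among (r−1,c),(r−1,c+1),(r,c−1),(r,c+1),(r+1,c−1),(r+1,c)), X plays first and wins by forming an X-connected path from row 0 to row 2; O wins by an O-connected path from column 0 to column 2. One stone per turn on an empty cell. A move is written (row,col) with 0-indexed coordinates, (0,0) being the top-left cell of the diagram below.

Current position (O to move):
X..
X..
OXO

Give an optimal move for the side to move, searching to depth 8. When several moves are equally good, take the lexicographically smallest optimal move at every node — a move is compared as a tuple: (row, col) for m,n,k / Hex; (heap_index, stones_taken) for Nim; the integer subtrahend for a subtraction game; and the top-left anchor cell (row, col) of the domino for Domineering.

[X../X../OXO] O move#1: (0,1):-1/XO./X../OXO, (0,2):-1/X.O/X../OXO, (1,1):+1/X../XO./OXO*, (1,2):-1/X../X.O/OXO
[X../XO./OXO] X move#2: (0,1):-1/XX./XO./OXO*, (0,2):-1/X.X/XO./OXO, (1,2):-1/X../XOX/OXO
[XX./XO./OXO] O move#3: (0,2):+1/XXO/XO./OXO*, (1,2):+1/XX./XOO/OXO
[XXO/XO./OXO] end (terminal -1, X#4); searched X../X../OXO to 8

O's best at [X../X../OXO]: (1,1)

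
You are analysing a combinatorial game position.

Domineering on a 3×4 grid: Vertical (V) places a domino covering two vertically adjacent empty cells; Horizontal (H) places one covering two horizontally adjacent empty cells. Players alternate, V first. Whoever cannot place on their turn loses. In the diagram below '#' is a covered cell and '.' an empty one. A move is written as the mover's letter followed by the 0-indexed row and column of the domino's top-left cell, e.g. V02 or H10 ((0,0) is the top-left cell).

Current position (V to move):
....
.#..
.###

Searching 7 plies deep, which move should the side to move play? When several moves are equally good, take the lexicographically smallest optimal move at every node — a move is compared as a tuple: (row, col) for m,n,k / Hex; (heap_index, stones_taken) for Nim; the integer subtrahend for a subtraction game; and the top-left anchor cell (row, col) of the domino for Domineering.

ply 1, V at ..../.#../.### | V00=-1→#.../##../.###; V02=+1→..#./.##./.###*; V03=+1→...#/.#.#/.###; V10=-1→..../##../####
ply 2, H at ..#./.##./.### | H00=-1→###./.##./.###*
ply 3, V at ###./.##./.### | V03=+1→####/.###/.###*; V10=+1→###./###./####
ply 4: ####/.###/.### is terminal -1 (H); from ..../.#../.### depth 7

V's best at [..../.#../.###]: V02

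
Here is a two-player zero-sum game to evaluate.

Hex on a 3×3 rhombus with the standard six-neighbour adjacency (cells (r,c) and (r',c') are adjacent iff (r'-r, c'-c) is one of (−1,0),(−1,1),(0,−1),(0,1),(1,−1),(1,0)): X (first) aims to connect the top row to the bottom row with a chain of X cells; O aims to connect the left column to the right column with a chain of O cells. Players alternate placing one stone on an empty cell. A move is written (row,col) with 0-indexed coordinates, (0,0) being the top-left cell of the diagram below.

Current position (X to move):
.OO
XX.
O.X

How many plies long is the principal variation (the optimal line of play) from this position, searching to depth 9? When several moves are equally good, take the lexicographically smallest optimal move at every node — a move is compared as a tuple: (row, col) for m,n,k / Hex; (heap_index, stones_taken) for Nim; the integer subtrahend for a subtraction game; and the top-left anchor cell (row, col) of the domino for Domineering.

ply 1, X at .OO/XX./O.X | (0,0)=+1→XOO/XX./O.X*; (1,2)=-1→.OO/XXX/O.X; (2,1)=-1→.OO/XX./OXX
ply 2, O at XOO/XX./O.X | (1,2)=-1→XOO/XXO/O.X*; (2,1)=-1→XOO/XX./OOX
ply 3, X at XOO/XXO/O.X | (2,1)=+1→XOO/XXO/OXX*
ply 4: XOO/XXO/OXX is terminal -1 (O); from .OO/XX./O.X depth 9

PV length from [.OO/XX./O.X]: 3 plies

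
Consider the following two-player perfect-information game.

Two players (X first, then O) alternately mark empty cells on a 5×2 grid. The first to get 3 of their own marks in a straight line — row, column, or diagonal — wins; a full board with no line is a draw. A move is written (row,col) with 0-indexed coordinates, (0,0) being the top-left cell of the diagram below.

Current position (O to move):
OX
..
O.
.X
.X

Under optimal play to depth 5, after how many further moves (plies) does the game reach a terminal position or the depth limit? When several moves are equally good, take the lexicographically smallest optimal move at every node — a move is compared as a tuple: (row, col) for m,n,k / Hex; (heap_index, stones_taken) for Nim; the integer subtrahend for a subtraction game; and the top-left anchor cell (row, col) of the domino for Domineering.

p1 O@[OX/../O./.X/.X]: (1,0)[OX/O./O./.X/.X]+1* (1,1)[OX/.O/O./.X/.X]-1 (2,1)[OX/../OO/.X/.X]+0 (3,0)[OX/../O./OX/.X]-1 (4,0)[OX/../O./.X/OX]-1
p2 X@[OX/O./O./.X/.X] terminal -1; root [OX/../O./.X/.X] d5

PV length from [OX/../O./.X/.X]: 1 ply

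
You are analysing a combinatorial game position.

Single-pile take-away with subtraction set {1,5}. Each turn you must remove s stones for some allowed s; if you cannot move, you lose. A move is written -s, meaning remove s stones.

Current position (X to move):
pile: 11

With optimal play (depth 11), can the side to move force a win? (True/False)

p1 X@[11]: -1[10]+1* -5[6]+1
p2 O@[10]: -1[9]-1* -5[5]-1
p3 X@[9]: -1[8]+1* -5[4]+1
p4 O@[8]: -1[7]-1* -5[3]-1
p5 X@[7]: -1[6]+1* -5[2]+1
p6 O@[6]: -1[5]-1* -5[1]-1
p7 X@[5]: -1[4]+1* -5[0]+1
p8 O@[4]: -1[3]-1*
p9 X@[3]: -1[2]+1*
p10 O@[2]: -1[1]-1*
p11 X@[1]: -1[0]+1*
p12 O@[0] terminal -1; root [11] d11

X winning at [11]: True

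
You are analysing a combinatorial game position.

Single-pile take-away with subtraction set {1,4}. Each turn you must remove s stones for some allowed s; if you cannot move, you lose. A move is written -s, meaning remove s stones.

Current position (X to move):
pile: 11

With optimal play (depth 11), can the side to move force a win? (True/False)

[11] X move#1: -1:+1/10*, -4:+1/7
[10] O move#2: -1:-1/9*, -4:-1/6
[9] X move#3: -1:-1/8, -4:+1/5*
[5] O move#4: -1:-1/4*, -4:-1/1
[4] X move#5: -1:-1/3, -4:+1/0*
[0] end (terminal -1, O#6); searched 11 to 11

X winning at [11]: True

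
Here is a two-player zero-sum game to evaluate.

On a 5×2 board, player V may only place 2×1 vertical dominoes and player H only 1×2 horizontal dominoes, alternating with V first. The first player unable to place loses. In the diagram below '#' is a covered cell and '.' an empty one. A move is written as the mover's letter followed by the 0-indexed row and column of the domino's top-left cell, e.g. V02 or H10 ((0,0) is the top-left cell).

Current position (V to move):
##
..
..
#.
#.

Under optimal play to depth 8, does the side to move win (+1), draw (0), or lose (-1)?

value(##/../../#./#., V) = +1

p1 V@[##/../../#./#.]: V10[##/#./#./#./#.]+1* V11[##/.#/.#/#./#.]+1 V21[##/../.#/##/#.]-1 V31[##/../../##/##]-1
p2 H@[##/#./#./#./#.] terminal -1; root [##/../../#./#.] d8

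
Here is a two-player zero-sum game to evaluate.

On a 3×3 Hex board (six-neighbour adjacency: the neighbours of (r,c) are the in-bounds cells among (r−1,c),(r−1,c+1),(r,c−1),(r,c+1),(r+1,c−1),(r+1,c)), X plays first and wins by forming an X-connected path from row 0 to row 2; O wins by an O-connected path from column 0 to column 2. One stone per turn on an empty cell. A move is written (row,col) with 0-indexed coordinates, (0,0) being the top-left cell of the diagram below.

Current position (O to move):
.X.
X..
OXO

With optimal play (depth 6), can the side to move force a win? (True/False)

O winning at [.X./X../OXO]: True

p1 O@[.X./X../OXO]: (0,0)[OX./X../OXO]-1 (0,2)[.XO/X../OXO]-1 (1,1)[.X./XO./OXO]+1* (1,2)[.X./X.O/OXO]-1
p2 X@[.X./XO./OXO]: (0,0)[XX./XO./OXO]-1* (0,2)[.XX/XO./OXO]-1 (1,2)[.X./XOX/OXO]-1
p3 O@[XX./XO./OXO]: (0,2)[XXO/XO./OXO]+1* (1,2)[XX./XOO/OXO]+1
p4 X@[XXO/XO./OXO] terminal -1; root [.X./X../OXO] d6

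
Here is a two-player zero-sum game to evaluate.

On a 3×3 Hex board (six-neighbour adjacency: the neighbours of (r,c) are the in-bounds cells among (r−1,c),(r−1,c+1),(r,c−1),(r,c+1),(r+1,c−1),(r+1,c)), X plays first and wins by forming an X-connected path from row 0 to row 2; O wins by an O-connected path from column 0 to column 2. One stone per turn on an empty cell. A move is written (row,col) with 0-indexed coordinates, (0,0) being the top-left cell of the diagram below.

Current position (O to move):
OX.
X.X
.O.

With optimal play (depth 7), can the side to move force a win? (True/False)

ply 1, O at OX./X.X/.O. | (0,2)=-1→OXO/X.X/.O.*; (1,1)=-1→OX./XOX/.O.; (2,0)=-1→OX./X.X/OO.; (2,2)=-1→OX./X.X/.OO
ply 2, X at OXO/X.X/.O. | (1,1)=+1→OXO/XXX/.O.*; (2,0)=+1→OXO/X.X/XO.; (2,2)=+1→OXO/X.X/.OX
ply 3, O at OXO/XXX/.O. | (2,0)=-1→OXO/XXX/OO.*; (2,2)=-1→OXO/XXX/.OO
ply 4, X at OXO/XXX/OO. | (2,2)=+1→OXO/XXX/OOX*
ply 5: OXO/XXX/OOX is terminal -1 (O); from OX./X.X/.O. depth 7

O winning at [OX./X.X/.O.]: False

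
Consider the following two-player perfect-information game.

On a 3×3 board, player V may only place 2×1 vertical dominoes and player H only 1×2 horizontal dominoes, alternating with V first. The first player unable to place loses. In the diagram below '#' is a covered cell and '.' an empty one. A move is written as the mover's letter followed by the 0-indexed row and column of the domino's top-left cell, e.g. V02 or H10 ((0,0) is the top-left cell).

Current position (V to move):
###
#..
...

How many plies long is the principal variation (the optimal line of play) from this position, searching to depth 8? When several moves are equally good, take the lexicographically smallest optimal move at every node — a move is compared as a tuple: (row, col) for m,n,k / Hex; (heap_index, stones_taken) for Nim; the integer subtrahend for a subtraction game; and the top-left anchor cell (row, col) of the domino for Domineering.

p1 V@[###/#../...]: V11[###/##./.#.]+1* V12[###/#.#/..#]-1
p2 H@[###/##./.#.] terminal -1; root [###/#../...] d8

PV length from [###/#../...]: 1 ply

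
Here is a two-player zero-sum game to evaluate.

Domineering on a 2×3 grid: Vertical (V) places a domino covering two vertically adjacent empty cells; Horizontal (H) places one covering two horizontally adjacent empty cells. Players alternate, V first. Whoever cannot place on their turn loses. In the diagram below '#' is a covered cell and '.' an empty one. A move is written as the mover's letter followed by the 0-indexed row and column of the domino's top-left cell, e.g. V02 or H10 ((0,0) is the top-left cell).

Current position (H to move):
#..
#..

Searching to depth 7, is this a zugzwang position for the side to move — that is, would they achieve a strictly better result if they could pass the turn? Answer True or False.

ply 1, H at #../#.. | H01=+1→###/#..*; H11=+1→#../###
ply 2: ###/#.. is terminal -1 (V); from #../#.. depth 7
if H skipped the turn, V would face:
~ ply 1, V at #../#.. | V01=+1→##./##.*; V02=+1→#.#/#.#
~ ply 2: ##./##. is terminal -1 (H); from #../#.. depth 7
compare (H): move=+1 vs pass=-1

zugzwang(#../#.., H) = False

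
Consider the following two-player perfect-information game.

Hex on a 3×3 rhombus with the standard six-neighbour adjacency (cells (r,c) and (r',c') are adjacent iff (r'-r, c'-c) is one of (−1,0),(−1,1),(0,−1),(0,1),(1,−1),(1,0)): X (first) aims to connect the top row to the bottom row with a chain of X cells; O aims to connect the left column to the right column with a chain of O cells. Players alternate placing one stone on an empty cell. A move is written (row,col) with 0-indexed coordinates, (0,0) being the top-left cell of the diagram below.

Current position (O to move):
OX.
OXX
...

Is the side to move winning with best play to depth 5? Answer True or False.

O winning at [OX./OXX/...]: False

ply 1, O at OX./OXX/... | (0,2)=-1→OXO/OXX/...*; (2,0)=-1→OX./OXX/O..; (2,1)=-1→OX./OXX/.O.; (2,2)=-1→OX./OXX/..O
ply 2, X at OXO/OXX/... | (2,0)=+1→OXO/OXX/X..*; (2,1)=+1→OXO/OXX/.X.; (2,2)=+1→OXO/OXX/..X
ply 3: OXO/OXX/X.. is terminal -1 (O); from OX./OXX/... depth 5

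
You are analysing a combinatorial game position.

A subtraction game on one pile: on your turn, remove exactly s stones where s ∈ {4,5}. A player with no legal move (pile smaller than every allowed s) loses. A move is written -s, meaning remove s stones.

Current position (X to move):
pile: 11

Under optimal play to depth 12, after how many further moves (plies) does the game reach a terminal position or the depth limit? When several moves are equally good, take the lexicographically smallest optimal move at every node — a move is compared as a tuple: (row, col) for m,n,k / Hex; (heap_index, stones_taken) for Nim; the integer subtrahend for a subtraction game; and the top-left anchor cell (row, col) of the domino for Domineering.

PV length from [11]: 2 plies

[11] X move#1: -4:-1/7*, -5:-1/6
[7] O move#2: -4:+1/3*, -5:+1/2
[3] end (terminal -1, X#3); searched 11 to 12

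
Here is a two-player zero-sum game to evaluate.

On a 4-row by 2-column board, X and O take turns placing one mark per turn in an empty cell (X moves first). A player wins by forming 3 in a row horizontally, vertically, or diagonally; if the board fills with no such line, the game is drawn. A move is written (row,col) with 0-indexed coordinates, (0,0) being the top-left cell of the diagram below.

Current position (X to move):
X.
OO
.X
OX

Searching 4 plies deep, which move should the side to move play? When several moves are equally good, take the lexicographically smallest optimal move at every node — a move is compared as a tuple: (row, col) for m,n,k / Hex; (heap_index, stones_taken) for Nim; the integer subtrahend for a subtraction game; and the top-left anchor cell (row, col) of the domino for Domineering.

[X./OO/.X/OX] X move#1: (0,1):-1/XX/OO/.X/OX, (2,0):+0/X./OO/XX/OX*
[X./OO/XX/OX] O move#2: (0,1):+0/XO/OO/XX/OX*
[XO/OO/XX/OX] end (terminal +0, X#3); searched X./OO/.X/OX to 4

X's best at [X./OO/.X/OX]: (2,0)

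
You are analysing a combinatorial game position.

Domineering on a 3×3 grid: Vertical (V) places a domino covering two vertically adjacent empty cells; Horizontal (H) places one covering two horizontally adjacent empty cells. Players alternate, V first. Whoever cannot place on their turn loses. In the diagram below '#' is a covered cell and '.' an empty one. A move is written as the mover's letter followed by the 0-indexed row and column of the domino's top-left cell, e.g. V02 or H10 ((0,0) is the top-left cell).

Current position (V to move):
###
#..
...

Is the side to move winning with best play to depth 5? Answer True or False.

[###/#../...] V move#1: V11:+1/###/##./.#.*, V12:-1/###/#.#/..#
[###/##./.#.] end (terminal -1, H#2); searched ###/#../... to 5

V winning at [###/#../...]: True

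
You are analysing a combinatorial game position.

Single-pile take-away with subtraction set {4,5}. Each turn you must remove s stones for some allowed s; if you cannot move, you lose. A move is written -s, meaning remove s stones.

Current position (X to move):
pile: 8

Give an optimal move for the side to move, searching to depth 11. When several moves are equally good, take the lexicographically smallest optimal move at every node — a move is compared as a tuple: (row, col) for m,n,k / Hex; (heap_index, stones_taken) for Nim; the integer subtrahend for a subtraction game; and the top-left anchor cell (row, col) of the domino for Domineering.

[8] X move#1: -4:-1/4, -5:+1/3*
[3] end (terminal -1, O#2); searched 8 to 11

X's best at [8]: -5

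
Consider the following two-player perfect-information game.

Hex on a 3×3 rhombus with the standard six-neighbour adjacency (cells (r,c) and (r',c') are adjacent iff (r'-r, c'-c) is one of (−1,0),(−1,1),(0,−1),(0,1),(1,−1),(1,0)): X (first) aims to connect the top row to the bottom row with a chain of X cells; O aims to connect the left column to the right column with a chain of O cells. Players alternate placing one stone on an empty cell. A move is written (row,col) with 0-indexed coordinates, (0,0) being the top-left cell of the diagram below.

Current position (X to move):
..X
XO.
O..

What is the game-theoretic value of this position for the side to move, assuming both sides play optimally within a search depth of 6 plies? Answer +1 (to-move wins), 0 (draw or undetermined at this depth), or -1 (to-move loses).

value(..X/XO./O.., X) = +1

p1 X@[..X/XO./O..]: (0,0)[X.X/XO./O..]-1 (0,1)[.XX/XO./O..]-1 (1,2)[..X/XOX/O..]+1* (2,1)[..X/XO./OX.]-1 (2,2)[..X/XO./O.X]-1
p2 O@[..X/XOX/O..]: (0,0)[O.X/XOX/O..]-1* (0,1)[.OX/XOX/O..]-1 (2,1)[..X/XOX/OO.]-1 (2,2)[..X/XOX/O.O]-1
p3 X@[O.X/XOX/O..]: (0,1)[OXX/XOX/O..]+1* (2,1)[O.X/XOX/OX.]+1 (2,2)[O.X/XOX/O.X]+1
p4 O@[OXX/XOX/O..]: (2,1)[OXX/XOX/OO.]-1* (2,2)[OXX/XOX/O.O]-1
p5 X@[OXX/XOX/OO.]: (2,2)[OXX/XOX/OOX]+1*
p6 O@[OXX/XOX/OOX] terminal -1; root [..X/XO./O..] d6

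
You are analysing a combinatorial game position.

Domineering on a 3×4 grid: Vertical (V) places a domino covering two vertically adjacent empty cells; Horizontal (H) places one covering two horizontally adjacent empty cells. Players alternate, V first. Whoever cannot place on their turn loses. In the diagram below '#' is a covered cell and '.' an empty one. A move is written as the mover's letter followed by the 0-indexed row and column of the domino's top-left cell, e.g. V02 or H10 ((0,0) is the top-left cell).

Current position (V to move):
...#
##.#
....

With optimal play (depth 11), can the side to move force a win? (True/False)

V winning at [...#/##.#/....]: False

ply 1, V at ...#/##.#/.... | V02=-1→..##/####/....*; V12=-1→...#/####/..#.
ply 2, H at ..##/####/.... | H00=+1→####/####/....*; H20=+1→..##/####/##..; H21=+1→..##/####/.##.; H22=+1→..##/####/..##
ply 3: ####/####/.... is terminal -1 (V); from ...#/##.#/.... depth 11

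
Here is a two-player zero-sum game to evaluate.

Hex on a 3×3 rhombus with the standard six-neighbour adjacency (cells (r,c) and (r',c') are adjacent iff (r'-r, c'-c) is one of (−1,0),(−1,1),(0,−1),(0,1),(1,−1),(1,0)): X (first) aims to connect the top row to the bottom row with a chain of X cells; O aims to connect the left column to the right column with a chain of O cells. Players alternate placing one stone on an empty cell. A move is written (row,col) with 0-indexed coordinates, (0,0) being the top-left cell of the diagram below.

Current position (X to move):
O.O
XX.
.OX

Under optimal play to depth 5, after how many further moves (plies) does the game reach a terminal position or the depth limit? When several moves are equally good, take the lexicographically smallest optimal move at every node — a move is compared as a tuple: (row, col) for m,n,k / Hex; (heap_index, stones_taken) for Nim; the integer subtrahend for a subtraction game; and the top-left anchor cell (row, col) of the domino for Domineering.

PV length from [O.O/XX./.OX]: 3 plies

[O.O/XX./.OX] X move#1: (0,1):+1/OXO/XX./.OX*, (1,2):-1/O.O/XXX/.OX, (2,0):-1/O.O/XX./XOX
[OXO/XX./.OX] O move#2: (1,2):-1/OXO/XXO/.OX*, (2,0):-1/OXO/XX./OOX
[OXO/XXO/.OX] X move#3: (2,0):+1/OXO/XXO/XOX*
[OXO/XXO/XOX] end (terminal -1, O#4); searched O.O/XX./.OX to 5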